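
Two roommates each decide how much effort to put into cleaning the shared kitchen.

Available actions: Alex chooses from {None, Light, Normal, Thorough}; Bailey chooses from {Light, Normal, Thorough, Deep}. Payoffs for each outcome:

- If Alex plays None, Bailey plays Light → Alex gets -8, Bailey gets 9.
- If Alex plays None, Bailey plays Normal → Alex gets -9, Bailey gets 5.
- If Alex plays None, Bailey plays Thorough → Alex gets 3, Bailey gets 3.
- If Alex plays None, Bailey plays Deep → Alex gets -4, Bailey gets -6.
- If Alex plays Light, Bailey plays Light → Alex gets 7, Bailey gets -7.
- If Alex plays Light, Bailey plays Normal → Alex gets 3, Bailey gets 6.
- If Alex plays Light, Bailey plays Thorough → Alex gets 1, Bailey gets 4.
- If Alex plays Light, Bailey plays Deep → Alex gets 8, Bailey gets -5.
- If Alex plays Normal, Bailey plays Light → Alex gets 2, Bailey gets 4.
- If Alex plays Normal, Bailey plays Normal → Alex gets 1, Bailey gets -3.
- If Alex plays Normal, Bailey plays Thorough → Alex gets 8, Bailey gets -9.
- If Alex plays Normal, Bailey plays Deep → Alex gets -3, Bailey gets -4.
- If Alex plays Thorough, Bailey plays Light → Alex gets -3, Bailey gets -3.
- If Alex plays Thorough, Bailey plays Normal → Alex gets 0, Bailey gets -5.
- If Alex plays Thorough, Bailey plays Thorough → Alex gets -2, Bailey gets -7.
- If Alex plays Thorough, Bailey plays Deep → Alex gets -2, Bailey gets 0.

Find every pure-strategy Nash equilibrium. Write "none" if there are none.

The unique pure-strategy Nash equilibrium is (Light, Normal).

Alex against Light: payoffs -8, 7, 2, -3 → best response Light.
Alex against Normal: payoffs -9, 3, 1, 0 → best response Light.
Alex against Thorough: payoffs 3, 1, 8, -2 → best response Normal.
Alex against Deep: payoffs -4, 8, -3, -2 → best response Light.
Bailey against None: payoffs 9, 5, 3, -6 → best response Light.
Bailey against Light: payoffs -7, 6, 4, -5 → best response Normal.
Bailey against Normal: payoffs 4, -3, -9, -4 → best response Light.
Bailey against Thorough: payoffs -3, -5, -7, 0 → best response Deep.
Mutual best responses: (Light, Normal).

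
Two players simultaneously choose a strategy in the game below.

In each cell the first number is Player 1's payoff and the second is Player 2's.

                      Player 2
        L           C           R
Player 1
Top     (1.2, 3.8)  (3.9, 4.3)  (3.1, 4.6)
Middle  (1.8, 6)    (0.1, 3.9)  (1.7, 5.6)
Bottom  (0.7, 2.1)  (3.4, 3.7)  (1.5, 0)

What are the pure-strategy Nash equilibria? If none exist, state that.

Player 1 against L: payoffs 1.2, 1.8, 0.7 → best response Middle.
Player 1 against C: payoffs 3.9, 0.1, 3.4 → best response Top.
Player 1 against R: payoffs 3.1, 1.7, 1.5 → best response Top.
Player 2 against Top: payoffs 3.8, 4.3, 4.6 → best response R.
Player 2 against Middle: payoffs 6, 3.9, 5.6 → best response L.
Player 2 against Bottom: payoffs 2.1, 3.7, 0 → best response C.
Mutual best responses: (Top, R); (Middle, L).

(Top, R); (Middle, L)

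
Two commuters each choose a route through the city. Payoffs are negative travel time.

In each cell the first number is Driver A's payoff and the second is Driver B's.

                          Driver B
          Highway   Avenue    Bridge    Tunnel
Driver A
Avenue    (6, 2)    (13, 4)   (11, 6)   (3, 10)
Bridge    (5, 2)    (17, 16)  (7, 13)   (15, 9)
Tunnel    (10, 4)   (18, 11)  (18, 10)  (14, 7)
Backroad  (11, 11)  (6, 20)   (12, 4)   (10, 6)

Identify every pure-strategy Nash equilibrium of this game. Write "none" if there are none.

(Tunnel, Avenue)

(Avenue, Highway): Driver A can switch to Tunnel (6 → 10). Not NE.
(Avenue, Avenue): Driver A can switch to Bridge (13 → 17). Not NE.
(Avenue, Bridge): Driver A can switch to Tunnel (11 → 18). Not NE.
(Avenue, Tunnel): Driver A can switch to Bridge (3 → 15). Not NE.
(Bridge, Highway): Driver A can switch to Avenue (5 → 6). Not NE.
(Bridge, Avenue): Driver A can switch to Tunnel (17 → 18). Not NE.
(Bridge, Bridge): Driver A can switch to Avenue (7 → 11). Not NE.
(Bridge, Tunnel): Driver B can switch to Avenue (9 → 16). Not NE.
(Tunnel, Avenue): Driver A gets 18, best alternative 17; Driver B gets 11, best alternative 10. No profitable deviation — NE.
(The remaining 7 profiles each have a profitable deviation by the same check.)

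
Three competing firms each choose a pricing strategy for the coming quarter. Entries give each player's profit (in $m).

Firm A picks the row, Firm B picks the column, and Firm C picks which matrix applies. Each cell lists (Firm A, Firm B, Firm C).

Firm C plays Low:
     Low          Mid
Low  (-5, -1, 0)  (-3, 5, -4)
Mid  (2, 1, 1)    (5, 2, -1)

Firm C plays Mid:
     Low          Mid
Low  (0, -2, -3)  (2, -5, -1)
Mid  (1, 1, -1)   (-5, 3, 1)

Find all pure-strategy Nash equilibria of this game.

Firm A against (Low, Low): payoffs -5, 2 → best response Mid.
Firm A against (Low, Mid): payoffs 0, 1 → best response Mid.
Firm A against (Mid, Low): payoffs -3, 5 → best response Mid.
Firm A against (Mid, Mid): payoffs 2, -5 → best response Low.
Firm B against (Low, Low): payoffs -1, 5 → best response Mid.
Firm B against (Low, Mid): payoffs -2, -5 → best response Low.
Firm B against (Mid, Low): payoffs 1, 2 → best response Mid.
Firm B against (Mid, Mid): payoffs 1, 3 → best response Mid.
Firm C against (Low, Low): payoffs 0, -3 → best response Low.
Firm C against (Low, Mid): payoffs -4, -1 → best response Mid.
Firm C against (Mid, Low): payoffs 1, -1 → best response Low.
Firm C against (Mid, Mid): payoffs -1, 1 → best response Mid.
No profile is a mutual best response for all players.

This game has no pure Nash equilibrium.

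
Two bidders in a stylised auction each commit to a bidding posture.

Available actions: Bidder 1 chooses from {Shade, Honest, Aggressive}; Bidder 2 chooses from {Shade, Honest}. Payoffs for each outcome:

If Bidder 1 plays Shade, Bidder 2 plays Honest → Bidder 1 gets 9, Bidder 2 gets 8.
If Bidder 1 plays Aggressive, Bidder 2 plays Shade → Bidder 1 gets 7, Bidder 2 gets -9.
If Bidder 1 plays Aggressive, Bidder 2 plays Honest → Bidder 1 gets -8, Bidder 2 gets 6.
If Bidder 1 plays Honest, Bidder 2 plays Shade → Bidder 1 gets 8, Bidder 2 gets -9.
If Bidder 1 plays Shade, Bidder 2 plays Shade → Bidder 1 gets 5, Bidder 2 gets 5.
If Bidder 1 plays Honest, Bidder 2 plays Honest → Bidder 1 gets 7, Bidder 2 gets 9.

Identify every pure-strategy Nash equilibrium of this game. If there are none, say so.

Bidder 1 against Shade: payoffs 5, 8, 7 → best response Honest.
Bidder 1 against Honest: payoffs 9, 7, -8 → best response Shade.
Bidder 2 against Shade: payoffs 5, 8 → best response Honest.
Bidder 2 against Honest: payoffs -9, 9 → best response Honest.
Bidder 2 against Aggressive: payoffs -9, 6 → best response Honest.
Mutual best responses: (Shade, Honest).

(Shade, Honest)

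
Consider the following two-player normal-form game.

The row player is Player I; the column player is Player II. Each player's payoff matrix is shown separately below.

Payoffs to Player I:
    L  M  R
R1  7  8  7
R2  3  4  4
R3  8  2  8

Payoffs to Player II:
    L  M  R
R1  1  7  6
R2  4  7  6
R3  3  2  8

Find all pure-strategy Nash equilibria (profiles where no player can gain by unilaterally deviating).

Player I against L: payoffs 7, 3, 8 → best response R3.
Player I against M: payoffs 8, 4, 2 → best response R1.
Player I against R: payoffs 7, 4, 8 → best response R3.
Player II against R1: payoffs 1, 7, 6 → best response M.
Player II against R2: payoffs 4, 7, 6 → best response M.
Player II against R3: payoffs 3, 2, 8 → best response R.
Mutual best responses: (R1, M); (R3, R).

The pure Nash equilibria are (R1, M), (R3, R).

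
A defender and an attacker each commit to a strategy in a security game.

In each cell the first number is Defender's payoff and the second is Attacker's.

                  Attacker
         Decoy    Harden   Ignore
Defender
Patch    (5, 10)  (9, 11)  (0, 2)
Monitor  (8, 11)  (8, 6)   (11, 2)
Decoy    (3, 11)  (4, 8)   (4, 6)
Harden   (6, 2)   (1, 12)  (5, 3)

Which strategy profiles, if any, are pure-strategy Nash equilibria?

(Patch, Harden), (Monitor, Decoy)

(Patch, Decoy): Defender can switch to Monitor (5 → 8). Not NE.
(Patch, Harden): Defender gets 9, best alternative 8; Attacker gets 11, best alternative 10. No profitable deviation — NE.
(Patch, Ignore): Defender can switch to Monitor (0 → 11). Not NE.
(Monitor, Decoy): Defender gets 8, best alternative 6; Attacker gets 11, best alternative 6. No profitable deviation — NE.
(Monitor, Harden): Defender can switch to Patch (8 → 9). Not NE.
(Monitor, Ignore): Attacker can switch to Decoy (2 → 11). Not NE.
(Decoy, Decoy): Defender can switch to Patch (3 → 5). Not NE.
(Decoy, Harden): Defender can switch to Patch (4 → 9). Not NE.
(Decoy, Ignore): Defender can switch to Monitor (4 → 11). Not NE.
(Harden, Decoy): Defender can switch to Monitor (6 → 8). Not NE.
(Harden, Harden): Defender can switch to Patch (1 → 9). Not NE.
(Harden, Ignore): Defender can switch to Monitor (5 → 11). Not NE.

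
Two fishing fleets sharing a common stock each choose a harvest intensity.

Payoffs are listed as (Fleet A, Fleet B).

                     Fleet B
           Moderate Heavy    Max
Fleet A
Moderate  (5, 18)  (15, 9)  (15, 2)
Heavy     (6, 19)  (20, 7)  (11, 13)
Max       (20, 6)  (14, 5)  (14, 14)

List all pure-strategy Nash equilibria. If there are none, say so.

none

Fleet A against Moderate: payoffs 5, 6, 20 → best response Max.
Fleet A against Heavy: payoffs 15, 20, 14 → best response Heavy.
Fleet A against Max: payoffs 15, 11, 14 → best response Moderate.
Fleet B against Moderate: payoffs 18, 9, 2 → best response Moderate.
Fleet B against Heavy: payoffs 19, 7, 13 → best response Moderate.
Fleet B against Max: payoffs 6, 5, 14 → best response Max.
No profile is a mutual best response for all players.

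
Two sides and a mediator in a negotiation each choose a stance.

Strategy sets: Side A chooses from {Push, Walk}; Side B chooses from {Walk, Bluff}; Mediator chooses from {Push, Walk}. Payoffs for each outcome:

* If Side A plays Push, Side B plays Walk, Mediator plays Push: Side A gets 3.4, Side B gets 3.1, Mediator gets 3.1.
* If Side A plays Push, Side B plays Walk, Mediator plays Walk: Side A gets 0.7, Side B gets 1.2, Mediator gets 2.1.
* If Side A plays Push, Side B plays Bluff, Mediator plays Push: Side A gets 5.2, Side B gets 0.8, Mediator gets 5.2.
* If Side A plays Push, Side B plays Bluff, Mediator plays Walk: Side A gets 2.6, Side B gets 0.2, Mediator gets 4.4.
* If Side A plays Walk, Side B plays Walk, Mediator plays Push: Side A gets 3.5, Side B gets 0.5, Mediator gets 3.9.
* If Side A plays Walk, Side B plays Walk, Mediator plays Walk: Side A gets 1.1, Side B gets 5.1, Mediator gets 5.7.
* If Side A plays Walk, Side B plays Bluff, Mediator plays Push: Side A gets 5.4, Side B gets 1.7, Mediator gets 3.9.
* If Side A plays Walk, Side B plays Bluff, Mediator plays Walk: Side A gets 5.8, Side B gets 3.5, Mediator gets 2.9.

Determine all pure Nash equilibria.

For each player, find the best response to each opponent profile; mutual best responses are the pure NE.
Side A against (Walk, Push): payoffs 3.4, 3.5 → best response Walk.
Side A against (Walk, Walk): payoffs 0.7, 1.1 → best response Walk.
Side A against (Bluff, Push): payoffs 5.2, 5.4 → best response Walk.
Side A against (Bluff, Walk): payoffs 2.6, 5.8 → best response Walk.
Side B against (Push, Push): payoffs 3.1, 0.8 → best response Walk.
Side B against (Push, Walk): payoffs 1.2, 0.2 → best response Walk.
Side B against (Walk, Push): payoffs 0.5, 1.7 → best response Bluff.
Side B against (Walk, Walk): payoffs 5.1, 3.5 → best response Walk.
Mediator against (Push, Walk): payoffs 3.1, 2.1 → best response Push.
Mediator against (Push, Bluff): payoffs 5.2, 4.4 → best response Push.
Mediator against (Walk, Walk): payoffs 3.9, 5.7 → best response Walk.
Mediator against (Walk, Bluff): payoffs 3.9, 2.9 → best response Push.
Mutual best responses: (Walk, Walk, Walk); (Walk, Bluff, Push).

Pure-strategy Nash equilibria: (Walk, Walk, Walk); (Walk, Bluff, Push)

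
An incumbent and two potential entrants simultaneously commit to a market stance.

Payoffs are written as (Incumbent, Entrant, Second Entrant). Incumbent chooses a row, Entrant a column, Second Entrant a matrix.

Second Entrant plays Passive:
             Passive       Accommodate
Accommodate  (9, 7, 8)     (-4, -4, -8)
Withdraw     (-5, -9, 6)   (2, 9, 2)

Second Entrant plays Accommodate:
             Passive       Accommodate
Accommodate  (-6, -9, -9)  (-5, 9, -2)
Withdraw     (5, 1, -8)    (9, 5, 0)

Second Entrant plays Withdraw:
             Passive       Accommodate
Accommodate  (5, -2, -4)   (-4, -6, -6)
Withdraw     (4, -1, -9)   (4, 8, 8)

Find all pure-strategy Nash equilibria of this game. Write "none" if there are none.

Incumbent against (Passive, Passive): payoffs 9, -5 → best response Accommodate.
Incumbent against (Passive, Accommodate): payoffs -6, 5 → best response Withdraw.
Incumbent against (Passive, Withdraw): payoffs 5, 4 → best response Accommodate.
Incumbent against (Accommodate, Passive): payoffs -4, 2 → best response Withdraw.
Incumbent against (Accommodate, Accommodate): payoffs -5, 9 → best response Withdraw.
Incumbent against (Accommodate, Withdraw): payoffs -4, 4 → best response Withdraw.
Entrant against (Accommodate, Passive): payoffs 7, -4 → best response Passive.
Entrant against (Accommodate, Accommodate): payoffs -9, 9 → best response Accommodate.
Entrant against (Accommodate, Withdraw): payoffs -2, -6 → best response Passive.
Entrant against (Withdraw, Passive): payoffs -9, 9 → best response Accommodate.
Entrant against (Withdraw, Accommodate): payoffs 1, 5 → best response Accommodate.
Entrant against (Withdraw, Withdraw): payoffs -1, 8 → best response Accommodate.
Second Entrant against (Accommodate, Passive): payoffs 8, -9, -4 → best response Passive.
Second Entrant against (Accommodate, Accommodate): payoffs -8, -2, -6 → best response Accommodate.
Second Entrant against (Withdraw, Passive): payoffs 6, -8, -9 → best response Passive.
Second Entrant against (Withdraw, Accommodate): payoffs 2, 0, 8 → best response Withdraw.
Mutual best responses: (Accommodate, Passive, Passive); (Withdraw, Accommodate, Withdraw).

(Accommodate, Passive, Passive), (Withdraw, Accommodate, Withdraw)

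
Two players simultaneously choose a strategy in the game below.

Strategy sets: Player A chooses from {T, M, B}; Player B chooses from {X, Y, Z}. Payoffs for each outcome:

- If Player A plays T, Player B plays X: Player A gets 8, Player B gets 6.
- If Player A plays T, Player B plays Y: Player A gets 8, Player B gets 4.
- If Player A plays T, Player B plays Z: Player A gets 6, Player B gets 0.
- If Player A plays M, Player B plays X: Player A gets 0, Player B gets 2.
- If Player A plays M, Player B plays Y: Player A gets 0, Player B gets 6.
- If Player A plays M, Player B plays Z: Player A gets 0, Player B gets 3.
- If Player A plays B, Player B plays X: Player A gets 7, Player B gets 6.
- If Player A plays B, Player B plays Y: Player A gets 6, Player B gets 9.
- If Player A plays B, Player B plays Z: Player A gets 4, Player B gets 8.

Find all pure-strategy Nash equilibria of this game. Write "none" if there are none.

(T, X): Player A gets 8, best alternative 7; Player B gets 6, best alternative 4. No profitable deviation — NE.
(T, Y): Player B can switch to X (4 → 6). Not NE.
(T, Z): Player B can switch to X (0 → 6). Not NE.
(M, X): Player A can switch to T (0 → 8). Not NE.
(M, Y): Player A can switch to T (0 → 8). Not NE.
(M, Z): Player A can switch to T (0 → 6). Not NE.
(B, X): Player A can switch to T (7 → 8). Not NE.
(The remaining 2 profiles each have a profitable deviation by the same check.)

Pure NE: (T, X)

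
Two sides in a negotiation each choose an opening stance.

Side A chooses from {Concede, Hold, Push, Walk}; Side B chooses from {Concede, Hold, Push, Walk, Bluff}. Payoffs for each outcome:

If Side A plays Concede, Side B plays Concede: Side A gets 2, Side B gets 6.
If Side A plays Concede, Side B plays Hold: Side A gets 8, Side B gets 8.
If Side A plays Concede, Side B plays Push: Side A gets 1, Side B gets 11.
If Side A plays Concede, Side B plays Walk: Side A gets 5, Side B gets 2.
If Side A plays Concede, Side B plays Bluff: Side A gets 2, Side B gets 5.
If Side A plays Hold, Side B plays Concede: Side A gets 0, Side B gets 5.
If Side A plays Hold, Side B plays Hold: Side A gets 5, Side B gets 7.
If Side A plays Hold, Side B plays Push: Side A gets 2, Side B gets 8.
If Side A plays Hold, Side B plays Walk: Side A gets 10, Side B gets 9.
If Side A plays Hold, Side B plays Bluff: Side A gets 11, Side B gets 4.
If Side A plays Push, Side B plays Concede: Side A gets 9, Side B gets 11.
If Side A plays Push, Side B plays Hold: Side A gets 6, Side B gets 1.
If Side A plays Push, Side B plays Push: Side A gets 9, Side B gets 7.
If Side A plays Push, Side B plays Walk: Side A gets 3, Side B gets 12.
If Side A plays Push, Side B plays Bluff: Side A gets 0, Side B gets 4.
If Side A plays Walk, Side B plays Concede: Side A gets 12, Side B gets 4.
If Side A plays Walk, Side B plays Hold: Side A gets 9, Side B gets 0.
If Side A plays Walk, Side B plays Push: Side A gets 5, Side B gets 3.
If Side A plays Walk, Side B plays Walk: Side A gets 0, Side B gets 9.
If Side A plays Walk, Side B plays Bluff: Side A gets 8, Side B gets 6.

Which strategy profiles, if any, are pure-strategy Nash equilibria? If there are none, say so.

(Hold, Walk)

Side A against Concede: payoffs 2, 0, 9, 12 → best response Walk.
Side A against Hold: payoffs 8, 5, 6, 9 → best response Walk.
Side A against Push: payoffs 1, 2, 9, 5 → best response Push.
Side A against Walk: payoffs 5, 10, 3, 0 → best response Hold.
Side A against Bluff: payoffs 2, 11, 0, 8 → best response Hold.
Side B against Concede: payoffs 6, 8, 11, 2, 5 → best response Push.
Side B against Hold: payoffs 5, 7, 8, 9, 4 → best response Walk.
Side B against Push: payoffs 11, 1, 7, 12, 4 → best response Walk.
Side B against Walk: payoffs 4, 0, 3, 9, 6 → best response Walk.
Mutual best responses: (Hold, Walk).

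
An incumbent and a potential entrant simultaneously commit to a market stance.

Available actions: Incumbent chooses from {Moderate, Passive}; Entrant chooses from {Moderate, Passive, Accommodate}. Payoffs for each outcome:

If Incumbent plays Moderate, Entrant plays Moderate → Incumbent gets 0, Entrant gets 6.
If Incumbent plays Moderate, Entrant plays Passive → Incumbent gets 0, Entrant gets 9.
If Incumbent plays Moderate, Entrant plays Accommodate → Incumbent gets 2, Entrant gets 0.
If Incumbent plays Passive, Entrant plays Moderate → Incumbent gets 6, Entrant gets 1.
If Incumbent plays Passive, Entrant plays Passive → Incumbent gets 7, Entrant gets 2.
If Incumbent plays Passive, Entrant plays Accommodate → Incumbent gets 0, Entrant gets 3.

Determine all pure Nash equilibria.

No pure-strategy Nash equilibrium.

Incumbent against Moderate: payoffs 0, 6 → best response Passive.
Incumbent against Passive: payoffs 0, 7 → best response Passive.
Incumbent against Accommodate: payoffs 2, 0 → best response Moderate.
Entrant against Moderate: payoffs 6, 9, 0 → best response Passive.
Entrant against Passive: payoffs 1, 2, 3 → best response Accommodate.
No profile is a mutual best response for all players.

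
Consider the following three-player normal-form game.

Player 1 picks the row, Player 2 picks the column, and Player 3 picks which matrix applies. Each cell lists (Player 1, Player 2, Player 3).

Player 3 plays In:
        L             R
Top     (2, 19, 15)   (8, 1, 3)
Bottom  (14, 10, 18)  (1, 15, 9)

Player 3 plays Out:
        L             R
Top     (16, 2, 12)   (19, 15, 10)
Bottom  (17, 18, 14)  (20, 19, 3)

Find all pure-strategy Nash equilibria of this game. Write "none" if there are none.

This game has no pure Nash equilibrium.

Player 1 against (L, In): payoffs 2, 14 → best response Bottom.
Player 1 against (L, Out): payoffs 16, 17 → best response Bottom.
Player 1 against (R, In): payoffs 8, 1 → best response Top.
Player 1 against (R, Out): payoffs 19, 20 → best response Bottom.
Player 2 against (Top, In): payoffs 19, 1 → best response L.
Player 2 against (Top, Out): payoffs 2, 15 → best response R.
Player 2 against (Bottom, In): payoffs 10, 15 → best response R.
Player 2 against (Bottom, Out): payoffs 18, 19 → best response R.
Player 3 against (Top, L): payoffs 15, 12 → best response In.
Player 3 against (Top, R): payoffs 3, 10 → best response Out.
Player 3 against (Bottom, L): payoffs 18, 14 → best response In.
Player 3 against (Bottom, R): payoffs 9, 3 → best response In.
No profile is a mutual best response for all players.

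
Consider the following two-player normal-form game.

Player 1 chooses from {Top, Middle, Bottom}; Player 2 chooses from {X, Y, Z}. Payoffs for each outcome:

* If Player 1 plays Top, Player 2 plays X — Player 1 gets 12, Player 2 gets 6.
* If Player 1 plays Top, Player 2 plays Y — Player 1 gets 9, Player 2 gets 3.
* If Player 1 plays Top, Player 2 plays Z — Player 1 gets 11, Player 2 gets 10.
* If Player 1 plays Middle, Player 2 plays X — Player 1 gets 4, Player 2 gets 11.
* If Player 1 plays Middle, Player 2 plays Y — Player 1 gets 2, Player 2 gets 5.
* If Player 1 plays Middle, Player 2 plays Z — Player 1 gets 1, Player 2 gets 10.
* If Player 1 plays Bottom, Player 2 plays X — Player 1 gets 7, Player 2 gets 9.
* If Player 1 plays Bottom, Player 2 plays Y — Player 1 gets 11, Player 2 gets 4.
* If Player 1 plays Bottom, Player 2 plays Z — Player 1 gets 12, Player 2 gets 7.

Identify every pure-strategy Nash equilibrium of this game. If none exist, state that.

Player 1 against X: payoffs 12, 4, 7 → best response Top.
Player 1 against Y: payoffs 9, 2, 11 → best response Bottom.
Player 1 against Z: payoffs 11, 1, 12 → best response Bottom.
Player 2 against Top: payoffs 6, 3, 10 → best response Z.
Player 2 against Middle: payoffs 11, 5, 10 → best response X.
Player 2 against Bottom: payoffs 9, 4, 7 → best response X.
No profile is a mutual best response for all players.

none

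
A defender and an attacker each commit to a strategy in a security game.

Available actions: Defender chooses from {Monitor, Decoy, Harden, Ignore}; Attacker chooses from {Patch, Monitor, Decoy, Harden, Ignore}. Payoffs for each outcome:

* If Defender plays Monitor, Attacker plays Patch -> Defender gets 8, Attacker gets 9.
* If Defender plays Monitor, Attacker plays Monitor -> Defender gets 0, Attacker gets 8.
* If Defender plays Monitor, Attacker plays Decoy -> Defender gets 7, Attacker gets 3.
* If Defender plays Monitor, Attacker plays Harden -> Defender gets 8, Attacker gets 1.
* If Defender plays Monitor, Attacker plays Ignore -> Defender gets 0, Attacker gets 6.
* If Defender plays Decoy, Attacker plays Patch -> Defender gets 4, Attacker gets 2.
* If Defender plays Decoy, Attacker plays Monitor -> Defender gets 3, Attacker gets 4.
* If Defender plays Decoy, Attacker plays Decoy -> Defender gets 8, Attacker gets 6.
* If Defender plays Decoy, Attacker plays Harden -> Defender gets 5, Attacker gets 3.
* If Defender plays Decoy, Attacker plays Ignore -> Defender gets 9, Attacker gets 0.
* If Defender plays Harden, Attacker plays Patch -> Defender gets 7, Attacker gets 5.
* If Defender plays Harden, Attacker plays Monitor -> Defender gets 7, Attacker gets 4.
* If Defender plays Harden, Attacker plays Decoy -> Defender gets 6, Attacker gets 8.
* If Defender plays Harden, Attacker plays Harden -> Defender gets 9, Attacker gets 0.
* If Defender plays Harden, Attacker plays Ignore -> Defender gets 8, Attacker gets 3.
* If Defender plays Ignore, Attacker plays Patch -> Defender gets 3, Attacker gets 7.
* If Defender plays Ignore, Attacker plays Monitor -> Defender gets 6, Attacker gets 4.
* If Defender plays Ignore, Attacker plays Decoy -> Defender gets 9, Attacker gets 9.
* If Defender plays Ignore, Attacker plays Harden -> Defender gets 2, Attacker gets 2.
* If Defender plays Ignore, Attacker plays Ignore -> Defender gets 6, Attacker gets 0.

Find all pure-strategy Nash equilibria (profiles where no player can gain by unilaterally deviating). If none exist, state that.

(Monitor, Patch) and (Ignore, Decoy)

Defender against Patch: payoffs 8, 4, 7, 3 → best response Monitor.
Defender against Monitor: payoffs 0, 3, 7, 6 → best response Harden.
Defender against Decoy: payoffs 7, 8, 6, 9 → best response Ignore.
Defender against Harden: payoffs 8, 5, 9, 2 → best response Harden.
Defender against Ignore: payoffs 0, 9, 8, 6 → best response Decoy.
Attacker against Monitor: payoffs 9, 8, 3, 1, 6 → best response Patch.
Attacker against Decoy: payoffs 2, 4, 6, 3, 0 → best response Decoy.
Attacker against Harden: payoffs 5, 4, 8, 0, 3 → best response Decoy.
Attacker against Ignore: payoffs 7, 4, 9, 2, 0 → best response Decoy.
Mutual best responses: (Monitor, Patch); (Ignore, Decoy).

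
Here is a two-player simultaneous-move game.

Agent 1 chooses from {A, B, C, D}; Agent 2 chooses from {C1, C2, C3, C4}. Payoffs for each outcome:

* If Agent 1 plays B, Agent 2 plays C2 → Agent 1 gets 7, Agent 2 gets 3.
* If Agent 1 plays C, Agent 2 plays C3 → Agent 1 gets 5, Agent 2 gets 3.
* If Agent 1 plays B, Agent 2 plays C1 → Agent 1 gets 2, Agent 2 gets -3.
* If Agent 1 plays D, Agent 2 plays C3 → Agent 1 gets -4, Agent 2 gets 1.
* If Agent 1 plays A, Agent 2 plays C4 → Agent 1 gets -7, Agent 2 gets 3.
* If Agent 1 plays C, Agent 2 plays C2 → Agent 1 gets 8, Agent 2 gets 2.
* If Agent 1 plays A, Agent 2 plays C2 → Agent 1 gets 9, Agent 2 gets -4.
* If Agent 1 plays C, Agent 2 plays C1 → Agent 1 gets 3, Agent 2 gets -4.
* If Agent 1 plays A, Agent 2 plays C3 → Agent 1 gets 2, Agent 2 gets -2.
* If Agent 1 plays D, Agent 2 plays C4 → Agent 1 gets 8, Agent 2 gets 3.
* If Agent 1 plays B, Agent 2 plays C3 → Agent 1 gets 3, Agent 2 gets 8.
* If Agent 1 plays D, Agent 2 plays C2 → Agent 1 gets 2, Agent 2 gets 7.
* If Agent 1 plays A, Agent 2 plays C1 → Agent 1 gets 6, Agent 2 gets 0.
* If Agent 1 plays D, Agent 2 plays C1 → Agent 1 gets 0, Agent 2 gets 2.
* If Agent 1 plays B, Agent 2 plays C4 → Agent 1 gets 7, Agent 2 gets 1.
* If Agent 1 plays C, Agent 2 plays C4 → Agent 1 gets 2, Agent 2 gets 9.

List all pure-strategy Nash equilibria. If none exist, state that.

There is no pure-strategy Nash equilibrium.

Agent 1 against C1: payoffs 6, 2, 3, 0 → best response A.
Agent 1 against C2: payoffs 9, 7, 8, 2 → best response A.
Agent 1 against C3: payoffs 2, 3, 5, -4 → best response C.
Agent 1 against C4: payoffs -7, 7, 2, 8 → best response D.
Agent 2 against A: payoffs 0, -4, -2, 3 → best response C4.
Agent 2 against B: payoffs -3, 3, 8, 1 → best response C3.
Agent 2 against C: payoffs -4, 2, 3, 9 → best response C4.
Agent 2 against D: payoffs 2, 7, 1, 3 → best response C2.
No profile is a mutual best response for all players.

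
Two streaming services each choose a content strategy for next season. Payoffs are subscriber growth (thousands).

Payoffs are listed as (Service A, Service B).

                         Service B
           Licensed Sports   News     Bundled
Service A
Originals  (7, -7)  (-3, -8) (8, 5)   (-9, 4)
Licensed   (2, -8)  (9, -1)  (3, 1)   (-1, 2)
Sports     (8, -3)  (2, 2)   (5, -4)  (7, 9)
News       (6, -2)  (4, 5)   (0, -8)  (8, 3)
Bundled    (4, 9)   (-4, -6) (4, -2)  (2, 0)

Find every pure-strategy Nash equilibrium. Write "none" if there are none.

Check each profile: it is a Nash equilibrium iff no player can strictly gain by switching unilaterally.
(Originals, Licensed): Service A can switch to Sports (7 → 8). Not NE.
(Originals, Sports): Service A can switch to Licensed (-3 → 9). Not NE.
(Originals, News): Service A gets 8, best alternative 5; Service B gets 5, best alternative 4. No profitable deviation — NE.
(Originals, Bundled): Service A can switch to Licensed (-9 → -1). Not NE.
(Licensed, Licensed): Service A can switch to Originals (2 → 7). Not NE.
(Licensed, Sports): Service B can switch to News (-1 → 1). Not NE.
(Licensed, News): Service A can switch to Originals (3 → 8). Not NE.
(Licensed, Bundled): Service A can switch to Sports (-1 → 7). Not NE.
(Sports, Licensed): Service B can switch to Sports (-3 → 2). Not NE.
(Sports, Sports): Service A can switch to Licensed (2 → 9). Not NE.
(Sports, News): Service A can switch to Originals (5 → 8). Not NE.
(Sports, Bundled): Service A can switch to News (7 → 8). Not NE.
(News, Licensed): Service A can switch to Originals (6 → 7). Not NE.
(The remaining 7 profiles each have a profitable deviation by the same check.)

Pure NE: (Originals, News)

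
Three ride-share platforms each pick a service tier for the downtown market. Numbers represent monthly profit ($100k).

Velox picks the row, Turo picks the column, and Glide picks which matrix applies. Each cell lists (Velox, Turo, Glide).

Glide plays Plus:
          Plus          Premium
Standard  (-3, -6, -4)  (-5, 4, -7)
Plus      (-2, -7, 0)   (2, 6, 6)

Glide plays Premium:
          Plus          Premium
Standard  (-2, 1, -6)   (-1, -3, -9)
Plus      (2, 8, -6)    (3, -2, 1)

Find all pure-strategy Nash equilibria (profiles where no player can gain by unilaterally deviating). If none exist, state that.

(Plus, Premium, Plus)

Check each profile: it is a Nash equilibrium iff no player can strictly gain by switching unilaterally.
(Standard, Plus, Plus): Velox can switch to Plus (-3 → -2). Not NE.
(Standard, Plus, Premium): Velox can switch to Plus (-2 → 2). Not NE.
(Standard, Premium, Plus): Velox can switch to Plus (-5 → 2). Not NE.
(Standard, Premium, Premium): Velox can switch to Plus (-1 → 3). Not NE.
(Plus, Plus, Plus): Turo can switch to Premium (-7 → 6). Not NE.
(Plus, Plus, Premium): Glide can switch to Plus (-6 → 0). Not NE.
(Plus, Premium, Plus): Velox gets 2, best alternative -5; Turo gets 6, best alternative -7; Glide gets 6, best alternative 1. No profitable deviation — NE.
(Plus, Premium, Premium): Turo can switch to Plus (-2 → 8). Not NE.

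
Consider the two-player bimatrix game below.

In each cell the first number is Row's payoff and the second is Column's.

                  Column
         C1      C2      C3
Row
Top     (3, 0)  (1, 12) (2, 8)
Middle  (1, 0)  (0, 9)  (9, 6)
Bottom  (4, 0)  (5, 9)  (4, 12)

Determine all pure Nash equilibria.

none

(Top, C1): Row can switch to Bottom (3 → 4). Not NE.
(Top, C2): Row can switch to Bottom (1 → 5). Not NE.
(Top, C3): Row can switch to Middle (2 → 9). Not NE.
(Middle, C1): Row can switch to Top (1 → 3). Not NE.
(Middle, C2): Row can switch to Top (0 → 1). Not NE.
(Middle, C3): Column can switch to C2 (6 → 9). Not NE.
(The remaining 3 profiles each have a profitable deviation by the same check.)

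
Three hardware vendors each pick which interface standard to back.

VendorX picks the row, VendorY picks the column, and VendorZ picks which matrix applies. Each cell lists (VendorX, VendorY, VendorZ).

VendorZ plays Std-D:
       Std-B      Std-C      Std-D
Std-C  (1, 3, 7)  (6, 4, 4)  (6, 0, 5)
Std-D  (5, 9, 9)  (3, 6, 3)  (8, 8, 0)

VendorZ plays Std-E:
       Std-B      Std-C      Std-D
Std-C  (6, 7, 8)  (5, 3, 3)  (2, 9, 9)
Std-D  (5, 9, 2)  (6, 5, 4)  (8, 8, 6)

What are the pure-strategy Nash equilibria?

For each strategy profile, look for a profitable unilateral deviation.
(Std-C, Std-B, Std-D): VendorX can switch to Std-D (1 → 5). Not NE.
(Std-C, Std-B, Std-E): VendorY can switch to Std-D (7 → 9). Not NE.
(Std-C, Std-C, Std-D): VendorX gets 6, best alternative 3; VendorY gets 4, best alternative 3; VendorZ gets 4, best alternative 3. No profitable deviation — NE.
(Std-C, Std-C, Std-E): VendorX can switch to Std-D (5 → 6). Not NE.
(Std-C, Std-D, Std-D): VendorX can switch to Std-D (6 → 8). Not NE.
(Std-C, Std-D, Std-E): VendorX can switch to Std-D (2 → 8). Not NE.
(Std-D, Std-B, Std-D): VendorX gets 5, best alternative 1; VendorY gets 9, best alternative 8; VendorZ gets 9, best alternative 2. No profitable deviation — NE.
(Std-D, Std-B, Std-E): VendorX can switch to Std-C (5 → 6). Not NE.
(Std-D, Std-C, Std-D): VendorX can switch to Std-C (3 → 6). Not NE.
(Std-D, Std-C, Std-E): VendorY can switch to Std-B (5 → 9). Not NE.
(Std-D, Std-D, Std-D): VendorY can switch to Std-B (8 → 9). Not NE.
(Std-D, Std-D, Std-E): VendorY can switch to Std-B (8 → 9). Not NE.

Pure-strategy Nash equilibria: (Std-C, Std-C, Std-D), (Std-D, Std-B, Std-D)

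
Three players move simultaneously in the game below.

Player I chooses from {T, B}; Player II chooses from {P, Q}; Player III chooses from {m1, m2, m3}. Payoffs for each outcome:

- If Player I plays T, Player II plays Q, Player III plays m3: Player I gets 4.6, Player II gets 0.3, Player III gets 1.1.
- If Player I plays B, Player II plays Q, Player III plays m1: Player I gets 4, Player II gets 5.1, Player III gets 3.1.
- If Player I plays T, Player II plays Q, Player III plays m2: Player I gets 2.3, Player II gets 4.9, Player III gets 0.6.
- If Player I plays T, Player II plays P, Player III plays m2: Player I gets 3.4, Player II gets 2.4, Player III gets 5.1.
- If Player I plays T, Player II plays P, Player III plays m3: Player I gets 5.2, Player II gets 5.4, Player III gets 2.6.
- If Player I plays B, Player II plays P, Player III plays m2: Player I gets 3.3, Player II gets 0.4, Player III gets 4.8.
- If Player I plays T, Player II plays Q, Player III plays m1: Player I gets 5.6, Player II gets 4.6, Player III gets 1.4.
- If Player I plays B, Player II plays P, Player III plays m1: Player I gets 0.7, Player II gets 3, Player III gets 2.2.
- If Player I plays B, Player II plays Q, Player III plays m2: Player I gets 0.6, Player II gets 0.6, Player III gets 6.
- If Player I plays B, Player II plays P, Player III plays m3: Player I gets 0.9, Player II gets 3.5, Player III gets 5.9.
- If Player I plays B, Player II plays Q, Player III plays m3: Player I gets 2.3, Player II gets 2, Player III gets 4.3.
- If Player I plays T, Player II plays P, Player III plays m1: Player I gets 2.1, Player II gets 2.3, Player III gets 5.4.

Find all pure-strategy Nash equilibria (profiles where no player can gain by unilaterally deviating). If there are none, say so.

Pure NE: (T, Q, m1)

(T, P, m1): Player II can switch to Q (2.3 → 4.6). Not NE.
(T, P, m2): Player II can switch to Q (2.4 → 4.9). Not NE.
(T, P, m3): Player III can switch to m1 (2.6 → 5.4). Not NE.
(T, Q, m1): Player I gets 5.6, best alternative 4; Player II gets 4.6, best alternative 2.3; Player III gets 1.4, best alternative 1.1. No profitable deviation — NE.
(T, Q, m2): Player III can switch to m1 (0.6 → 1.4). Not NE.
(T, Q, m3): Player II can switch to P (0.3 → 5.4). Not NE.
(B, P, m1): Player I can switch to T (0.7 → 2.1). Not NE.
(The remaining 5 profiles each have a profitable deviation by the same check.)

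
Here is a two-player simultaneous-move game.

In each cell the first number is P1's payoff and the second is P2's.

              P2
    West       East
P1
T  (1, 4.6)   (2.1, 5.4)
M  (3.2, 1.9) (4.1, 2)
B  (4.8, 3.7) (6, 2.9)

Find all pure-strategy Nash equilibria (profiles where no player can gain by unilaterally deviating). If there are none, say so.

P1 against West: payoffs 1, 3.2, 4.8 → best response B.
P1 against East: payoffs 2.1, 4.1, 6 → best response B.
P2 against T: payoffs 4.6, 5.4 → best response East.
P2 against M: payoffs 1.9, 2 → best response East.
P2 against B: payoffs 3.7, 2.9 → best response West.
Mutual best responses: (B, West).

(B, West)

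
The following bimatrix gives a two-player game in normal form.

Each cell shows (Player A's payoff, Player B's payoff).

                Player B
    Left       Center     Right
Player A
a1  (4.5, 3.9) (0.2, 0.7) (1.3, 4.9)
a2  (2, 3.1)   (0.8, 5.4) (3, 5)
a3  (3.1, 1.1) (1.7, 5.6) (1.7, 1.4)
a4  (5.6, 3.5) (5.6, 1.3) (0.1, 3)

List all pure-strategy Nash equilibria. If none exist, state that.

For each player, find the best response to each opponent profile; mutual best responses are the pure NE.
Player A against Left: payoffs 4.5, 2, 3.1, 5.6 → best response a4.
Player A against Center: payoffs 0.2, 0.8, 1.7, 5.6 → best response a4.
Player A against Right: payoffs 1.3, 3, 1.7, 0.1 → best response a2.
Player B against a1: payoffs 3.9, 0.7, 4.9 → best response Right.
Player B against a2: payoffs 3.1, 5.4, 5 → best response Center.
Player B against a3: payoffs 1.1, 5.6, 1.4 → best response Center.
Player B against a4: payoffs 3.5, 1.3, 3 → best response Left.
Mutual best responses: (a4, Left).

Pure NE: (a4, Left)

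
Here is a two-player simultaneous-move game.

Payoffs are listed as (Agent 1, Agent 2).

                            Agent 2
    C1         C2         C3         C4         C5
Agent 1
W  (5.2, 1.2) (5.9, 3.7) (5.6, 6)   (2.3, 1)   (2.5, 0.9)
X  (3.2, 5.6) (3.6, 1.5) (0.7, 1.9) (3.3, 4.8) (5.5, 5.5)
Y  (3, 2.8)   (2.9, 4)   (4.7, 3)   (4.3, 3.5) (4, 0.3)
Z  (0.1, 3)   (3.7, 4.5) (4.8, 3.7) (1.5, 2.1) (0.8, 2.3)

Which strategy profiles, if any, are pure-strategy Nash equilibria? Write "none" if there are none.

For each strategy profile, look for a profitable unilateral deviation.
(W, C1): Agent 2 can switch to C2 (1.2 → 3.7). Not NE.
(W, C2): Agent 2 can switch to C3 (3.7 → 6). Not NE.
(W, C3): Agent 1 gets 5.6, best alternative 4.8; Agent 2 gets 6, best alternative 3.7. No profitable deviation — NE.
(W, C4): Agent 1 can switch to X (2.3 → 3.3). Not NE.
(W, C5): Agent 1 can switch to X (2.5 → 5.5). Not NE.
(X, C1): Agent 1 can switch to W (3.2 → 5.2). Not NE.
(X, C2): Agent 1 can switch to W (3.6 → 5.9). Not NE.
(X, C3): Agent 1 can switch to W (0.7 → 5.6). Not NE.
(X, C4): Agent 1 can switch to Y (3.3 → 4.3). Not NE.
(The remaining 11 profiles each have a profitable deviation by the same check.)

Pure NE: (W, C3)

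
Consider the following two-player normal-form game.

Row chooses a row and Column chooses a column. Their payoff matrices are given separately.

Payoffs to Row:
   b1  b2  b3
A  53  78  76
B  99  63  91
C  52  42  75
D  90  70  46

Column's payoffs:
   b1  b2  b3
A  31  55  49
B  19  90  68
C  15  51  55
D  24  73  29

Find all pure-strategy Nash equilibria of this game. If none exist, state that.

Check each profile: it is a Nash equilibrium iff no player can strictly gain by switching unilaterally.
(A, b1): Row can switch to B (53 → 99). Not NE.
(A, b2): Row gets 78, best alternative 70; Column gets 55, best alternative 49. No profitable deviation — NE.
(A, b3): Row can switch to B (76 → 91). Not NE.
(B, b1): Column can switch to b2 (19 → 90). Not NE.
(B, b2): Row can switch to A (63 → 78). Not NE.
(B, b3): Column can switch to b2 (68 → 90). Not NE.
(C, b1): Row can switch to A (52 → 53). Not NE.
(C, b2): Row can switch to A (42 → 78). Not NE.
(C, b3): Row can switch to A (75 → 76). Not NE.
(The remaining 3 profiles each have a profitable deviation by the same check.)

The unique pure-strategy Nash equilibrium is (A, b2).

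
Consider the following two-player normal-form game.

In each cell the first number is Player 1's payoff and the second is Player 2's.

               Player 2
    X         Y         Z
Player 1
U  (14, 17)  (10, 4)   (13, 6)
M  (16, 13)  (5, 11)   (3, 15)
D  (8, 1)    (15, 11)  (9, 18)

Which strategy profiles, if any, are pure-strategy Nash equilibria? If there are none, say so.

No pure-strategy Nash equilibrium.

Player 1 against X: payoffs 14, 16, 8 → best response M.
Player 1 against Y: payoffs 10, 5, 15 → best response D.
Player 1 against Z: payoffs 13, 3, 9 → best response U.
Player 2 against U: payoffs 17, 4, 6 → best response X.
Player 2 against M: payoffs 13, 11, 15 → best response Z.
Player 2 against D: payoffs 1, 11, 18 → best response Z.
No profile is a mutual best response for all players.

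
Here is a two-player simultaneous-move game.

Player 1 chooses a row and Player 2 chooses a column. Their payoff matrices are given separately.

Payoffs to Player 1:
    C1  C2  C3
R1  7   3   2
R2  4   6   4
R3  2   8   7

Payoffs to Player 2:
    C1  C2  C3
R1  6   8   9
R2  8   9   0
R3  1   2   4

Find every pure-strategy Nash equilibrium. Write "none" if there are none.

Mark each player's best response to every combination of opponents' strategies; a profile where every player is best-responding is a pure Nash equilibrium.
Player 1 against C1: payoffs 7, 4, 2 → best response R1.
Player 1 against C2: payoffs 3, 6, 8 → best response R3.
Player 1 against C3: payoffs 2, 4, 7 → best response R3.
Player 2 against R1: payoffs 6, 8, 9 → best response C3.
Player 2 against R2: payoffs 8, 9, 0 → best response C2.
Player 2 against R3: payoffs 1, 2, 4 → best response C3.
Mutual best responses: (R3, C3).

(R3, C3)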